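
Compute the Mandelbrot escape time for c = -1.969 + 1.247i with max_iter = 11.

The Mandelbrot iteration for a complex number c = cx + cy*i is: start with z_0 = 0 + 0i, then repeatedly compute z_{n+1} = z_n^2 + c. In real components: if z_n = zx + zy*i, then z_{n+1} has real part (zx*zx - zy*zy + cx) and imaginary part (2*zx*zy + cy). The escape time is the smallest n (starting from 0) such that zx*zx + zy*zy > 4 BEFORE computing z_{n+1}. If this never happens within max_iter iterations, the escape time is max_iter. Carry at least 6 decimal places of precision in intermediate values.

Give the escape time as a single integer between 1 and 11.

Answer: 1

Derivation:
z_0 = 0 + 0i, c = -1.9690 + 1.2470i
Iter 1: z = -1.9690 + 1.2470i, |z|^2 = 5.4320
Escaped at iteration 1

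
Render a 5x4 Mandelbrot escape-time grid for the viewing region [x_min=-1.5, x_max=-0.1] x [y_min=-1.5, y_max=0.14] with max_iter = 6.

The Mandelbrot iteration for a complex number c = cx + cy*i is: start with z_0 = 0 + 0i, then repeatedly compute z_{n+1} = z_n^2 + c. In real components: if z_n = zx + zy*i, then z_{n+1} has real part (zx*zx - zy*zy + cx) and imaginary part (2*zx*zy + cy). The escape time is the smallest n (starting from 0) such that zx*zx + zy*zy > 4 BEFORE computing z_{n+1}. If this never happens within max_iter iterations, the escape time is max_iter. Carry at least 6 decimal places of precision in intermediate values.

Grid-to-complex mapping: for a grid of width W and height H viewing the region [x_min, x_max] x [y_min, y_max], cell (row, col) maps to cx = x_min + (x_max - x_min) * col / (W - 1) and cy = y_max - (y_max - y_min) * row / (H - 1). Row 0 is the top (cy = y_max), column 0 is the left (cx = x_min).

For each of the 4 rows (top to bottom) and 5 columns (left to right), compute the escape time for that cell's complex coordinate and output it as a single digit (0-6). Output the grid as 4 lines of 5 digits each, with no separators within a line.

(row=0, col=0): c = -1.5000 + 0.1400i → escape time 6
(row=0, col=1): c = -1.1500 + 0.1400i → escape time 6
(row=0, col=2): c = -0.8000 + 0.1400i → escape time 6
(row=0, col=3): c = -0.4500 + 0.1400i → escape time 6
(row=0, col=4): c = -0.1000 + 0.1400i → escape time 6
(row=1, col=0): c = -1.5000 + -0.4067i → escape time 4
(row=1, col=1): c = -1.1500 + -0.4067i → escape time 6
(row=1, col=2): c = -0.8000 + -0.4067i → escape time 6
(row=1, col=3): c = -0.4500 + -0.4067i → escape time 6
(row=1, col=4): c = -0.1000 + -0.4067i → escape time 6
(row=2, col=0): c = -1.5000 + -0.9533i → escape time 3
(row=2, col=1): c = -1.1500 + -0.9533i → escape time 3
(row=2, col=2): c = -0.8000 + -0.9533i → escape time 3
(row=2, col=3): c = -0.4500 + -0.9533i → escape time 4
(row=2, col=4): c = -0.1000 + -0.9533i → escape time 6
(row=3, col=0): c = -1.5000 + -1.5000i → escape time 1
(row=3, col=1): c = -1.1500 + -1.5000i → escape time 2
(row=3, col=2): c = -0.8000 + -1.5000i → escape time 2
(row=3, col=3): c = -0.4500 + -1.5000i → escape time 2
(row=3, col=4): c = -0.1000 + -1.5000i → escape time 2

Answer: 66666
46666
33346
12222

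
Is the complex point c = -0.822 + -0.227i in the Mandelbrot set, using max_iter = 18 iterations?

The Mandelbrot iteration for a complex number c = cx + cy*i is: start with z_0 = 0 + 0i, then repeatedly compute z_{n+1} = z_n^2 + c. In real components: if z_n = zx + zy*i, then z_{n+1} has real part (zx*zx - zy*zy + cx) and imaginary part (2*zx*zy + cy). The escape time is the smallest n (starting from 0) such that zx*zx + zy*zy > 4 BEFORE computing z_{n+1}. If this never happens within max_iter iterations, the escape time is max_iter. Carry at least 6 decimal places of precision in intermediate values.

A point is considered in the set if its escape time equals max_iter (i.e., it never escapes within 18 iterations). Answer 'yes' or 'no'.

Answer: no

Derivation:
z_0 = 0 + 0i, c = -0.8220 + -0.2270i
Iter 1: z = -0.8220 + -0.2270i, |z|^2 = 0.7272
Iter 2: z = -0.1978 + 0.1462i, |z|^2 = 0.0605
Iter 3: z = -0.8042 + -0.2848i, |z|^2 = 0.7279
Iter 4: z = -0.2564 + 0.2312i, |z|^2 = 0.1192
Iter 5: z = -0.8097 + -0.3455i, |z|^2 = 0.7750
Iter 6: z = -0.2857 + 0.3325i, |z|^2 = 0.1922
Iter 7: z = -0.8509 + -0.4170i, |z|^2 = 0.8980
Iter 8: z = -0.2718 + 0.4828i, |z|^2 = 0.3069
Iter 9: z = -0.9812 + -0.4895i, |z|^2 = 1.2022
Iter 10: z = -0.0989 + 0.7335i, |z|^2 = 0.5477
Iter 11: z = -1.3502 + -0.3721i, |z|^2 = 1.9614
Iter 12: z = 0.8626 + 0.7777i, |z|^2 = 1.3488
Iter 13: z = -0.6828 + 1.1146i, |z|^2 = 1.7086
Iter 14: z = -1.5983 + -1.7490i, |z|^2 = 5.6136
Escaped at iteration 14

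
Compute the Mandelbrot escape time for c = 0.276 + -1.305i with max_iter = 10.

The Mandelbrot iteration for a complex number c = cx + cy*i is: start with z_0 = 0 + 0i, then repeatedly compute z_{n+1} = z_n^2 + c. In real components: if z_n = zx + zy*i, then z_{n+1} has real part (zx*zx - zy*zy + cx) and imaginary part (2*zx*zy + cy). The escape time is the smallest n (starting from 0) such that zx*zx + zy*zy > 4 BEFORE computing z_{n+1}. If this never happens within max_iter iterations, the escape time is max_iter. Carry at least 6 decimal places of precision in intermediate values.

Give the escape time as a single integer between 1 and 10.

Answer: 2

Derivation:
z_0 = 0 + 0i, c = 0.2760 + -1.3050i
Iter 1: z = 0.2760 + -1.3050i, |z|^2 = 1.7792
Iter 2: z = -1.3508 + -2.0254i, |z|^2 = 5.9269
Escaped at iteration 2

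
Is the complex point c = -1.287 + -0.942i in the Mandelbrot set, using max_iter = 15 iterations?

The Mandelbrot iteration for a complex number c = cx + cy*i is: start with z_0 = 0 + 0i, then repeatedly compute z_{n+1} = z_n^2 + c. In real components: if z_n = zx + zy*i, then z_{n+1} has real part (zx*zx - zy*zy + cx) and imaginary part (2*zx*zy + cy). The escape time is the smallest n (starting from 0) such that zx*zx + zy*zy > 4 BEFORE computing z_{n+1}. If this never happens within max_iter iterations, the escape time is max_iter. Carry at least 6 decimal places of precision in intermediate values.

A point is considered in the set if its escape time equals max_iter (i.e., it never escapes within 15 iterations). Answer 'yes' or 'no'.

z_0 = 0 + 0i, c = -1.2870 + -0.9420i
Iter 1: z = -1.2870 + -0.9420i, |z|^2 = 2.5437
Iter 2: z = -0.5180 + 1.4827i, |z|^2 = 2.4667
Iter 3: z = -3.2171 + -2.4781i, |z|^2 = 16.4906
Escaped at iteration 3

Answer: no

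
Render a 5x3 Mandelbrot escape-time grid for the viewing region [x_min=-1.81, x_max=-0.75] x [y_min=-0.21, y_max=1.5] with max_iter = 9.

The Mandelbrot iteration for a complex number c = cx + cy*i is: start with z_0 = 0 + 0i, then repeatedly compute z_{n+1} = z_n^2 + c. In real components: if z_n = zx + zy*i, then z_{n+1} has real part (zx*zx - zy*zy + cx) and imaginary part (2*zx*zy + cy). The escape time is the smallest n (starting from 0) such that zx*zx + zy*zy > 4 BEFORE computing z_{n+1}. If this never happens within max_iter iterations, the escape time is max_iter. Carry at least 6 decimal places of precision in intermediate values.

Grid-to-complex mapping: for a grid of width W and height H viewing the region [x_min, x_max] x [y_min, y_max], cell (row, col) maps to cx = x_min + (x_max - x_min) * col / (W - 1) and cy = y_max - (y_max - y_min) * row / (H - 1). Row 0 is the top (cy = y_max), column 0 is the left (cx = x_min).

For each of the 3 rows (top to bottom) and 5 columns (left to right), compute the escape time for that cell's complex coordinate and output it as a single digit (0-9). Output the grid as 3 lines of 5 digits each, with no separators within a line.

(row=0, col=0): c = -1.8100 + 1.5000i → escape time 1
(row=0, col=1): c = -1.5450 + 1.5000i → escape time 1
(row=0, col=2): c = -1.2800 + 1.5000i → escape time 2
(row=0, col=3): c = -1.0150 + 1.5000i → escape time 2
(row=0, col=4): c = -0.7500 + 1.5000i → escape time 2
(row=1, col=0): c = -1.8100 + 0.6450i → escape time 3
(row=1, col=1): c = -1.5450 + 0.6450i → escape time 3
(row=1, col=2): c = -1.2800 + 0.6450i → escape time 3
(row=1, col=3): c = -1.0150 + 0.6450i → escape time 4
(row=1, col=4): c = -0.7500 + 0.6450i → escape time 5
(row=2, col=0): c = -1.8100 + -0.2100i → escape time 4
(row=2, col=1): c = -1.5450 + -0.2100i → escape time 5
(row=2, col=2): c = -1.2800 + -0.2100i → escape time 9
(row=2, col=3): c = -1.0150 + -0.2100i → escape time 9
(row=2, col=4): c = -0.7500 + -0.2100i → escape time 9

Answer: 11222
33345
45999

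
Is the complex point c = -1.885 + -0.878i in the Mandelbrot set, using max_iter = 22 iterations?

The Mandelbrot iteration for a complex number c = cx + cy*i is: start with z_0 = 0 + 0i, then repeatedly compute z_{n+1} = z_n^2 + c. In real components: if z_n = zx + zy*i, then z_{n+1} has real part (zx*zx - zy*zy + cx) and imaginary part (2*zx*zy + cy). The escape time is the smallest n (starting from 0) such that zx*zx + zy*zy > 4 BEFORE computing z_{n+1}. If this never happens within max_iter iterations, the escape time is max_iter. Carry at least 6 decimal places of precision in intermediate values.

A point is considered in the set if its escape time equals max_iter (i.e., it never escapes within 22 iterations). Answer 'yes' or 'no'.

Answer: no

Derivation:
z_0 = 0 + 0i, c = -1.8850 + -0.8780i
Iter 1: z = -1.8850 + -0.8780i, |z|^2 = 4.3241
Escaped at iteration 1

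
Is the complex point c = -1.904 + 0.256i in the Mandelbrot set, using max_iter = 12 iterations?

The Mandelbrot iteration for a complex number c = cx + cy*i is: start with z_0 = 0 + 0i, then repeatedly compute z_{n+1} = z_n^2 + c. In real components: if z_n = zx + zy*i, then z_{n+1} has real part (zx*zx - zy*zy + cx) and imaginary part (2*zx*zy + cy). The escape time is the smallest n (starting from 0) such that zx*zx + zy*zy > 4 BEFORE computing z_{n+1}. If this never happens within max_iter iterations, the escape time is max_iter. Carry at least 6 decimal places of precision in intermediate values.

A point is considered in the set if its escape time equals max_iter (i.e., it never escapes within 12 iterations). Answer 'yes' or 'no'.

z_0 = 0 + 0i, c = -1.9040 + 0.2560i
Iter 1: z = -1.9040 + 0.2560i, |z|^2 = 3.6908
Iter 2: z = 1.6557 + -0.7188i, |z|^2 = 3.2580
Iter 3: z = 0.3205 + -2.1244i, |z|^2 = 4.6157
Escaped at iteration 3

Answer: no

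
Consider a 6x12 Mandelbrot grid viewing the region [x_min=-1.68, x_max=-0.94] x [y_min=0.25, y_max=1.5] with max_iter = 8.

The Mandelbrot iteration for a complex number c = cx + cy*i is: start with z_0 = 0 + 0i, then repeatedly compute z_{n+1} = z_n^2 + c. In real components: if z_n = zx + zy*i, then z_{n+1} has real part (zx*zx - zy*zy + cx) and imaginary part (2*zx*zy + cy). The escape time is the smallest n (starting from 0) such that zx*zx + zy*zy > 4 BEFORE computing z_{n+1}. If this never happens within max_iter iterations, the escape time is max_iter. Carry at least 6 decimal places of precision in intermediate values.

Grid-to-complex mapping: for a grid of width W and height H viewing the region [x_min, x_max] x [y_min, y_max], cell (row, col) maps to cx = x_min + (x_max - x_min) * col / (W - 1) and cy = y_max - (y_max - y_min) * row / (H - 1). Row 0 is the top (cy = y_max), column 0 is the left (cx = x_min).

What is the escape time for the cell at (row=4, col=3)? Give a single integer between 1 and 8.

z_0 = 0 + 0i, c = -1.2360 + 1.0455i
Iter 1: z = -1.2360 + 1.0455i, |z|^2 = 2.6207
Iter 2: z = -0.8013 + -1.5389i, |z|^2 = 3.0103
Iter 3: z = -2.9622 + 3.5116i, |z|^2 = 21.1062
Escaped at iteration 3

Answer: 3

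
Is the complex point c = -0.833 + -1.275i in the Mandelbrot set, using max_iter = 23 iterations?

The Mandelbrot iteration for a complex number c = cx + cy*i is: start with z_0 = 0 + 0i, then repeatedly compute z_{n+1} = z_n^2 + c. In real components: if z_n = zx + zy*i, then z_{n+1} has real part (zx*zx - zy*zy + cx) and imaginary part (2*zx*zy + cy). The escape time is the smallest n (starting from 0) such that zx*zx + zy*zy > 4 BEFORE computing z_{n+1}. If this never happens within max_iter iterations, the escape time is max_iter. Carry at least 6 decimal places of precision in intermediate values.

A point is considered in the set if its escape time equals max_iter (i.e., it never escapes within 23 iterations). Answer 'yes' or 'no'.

Answer: no

Derivation:
z_0 = 0 + 0i, c = -0.8330 + -1.2750i
Iter 1: z = -0.8330 + -1.2750i, |z|^2 = 2.3195
Iter 2: z = -1.7647 + 0.8491i, |z|^2 = 3.8353
Iter 3: z = 1.5602 + -4.2721i, |z|^2 = 20.6848
Escaped at iteration 3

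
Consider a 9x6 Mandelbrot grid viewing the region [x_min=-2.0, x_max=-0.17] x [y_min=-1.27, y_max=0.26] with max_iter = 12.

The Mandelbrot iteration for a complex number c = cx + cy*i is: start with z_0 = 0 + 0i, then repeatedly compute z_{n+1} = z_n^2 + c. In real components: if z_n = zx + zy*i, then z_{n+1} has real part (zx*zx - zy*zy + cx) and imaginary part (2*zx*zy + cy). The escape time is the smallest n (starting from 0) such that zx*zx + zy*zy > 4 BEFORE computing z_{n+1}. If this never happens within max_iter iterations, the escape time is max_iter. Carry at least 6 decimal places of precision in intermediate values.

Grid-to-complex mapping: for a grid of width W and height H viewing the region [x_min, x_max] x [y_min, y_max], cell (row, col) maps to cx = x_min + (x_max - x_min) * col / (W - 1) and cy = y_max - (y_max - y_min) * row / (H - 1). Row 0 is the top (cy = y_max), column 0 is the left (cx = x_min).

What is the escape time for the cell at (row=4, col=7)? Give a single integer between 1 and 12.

Answer: 5

Derivation:
z_0 = 0 + 0i, c = -0.3987 + -0.9640i
Iter 1: z = -0.3987 + -0.9640i, |z|^2 = 1.0883
Iter 2: z = -1.1690 + -0.1952i, |z|^2 = 1.4048
Iter 3: z = 0.9298 + -0.5076i, |z|^2 = 1.1222
Iter 4: z = 0.2082 + -1.9079i, |z|^2 = 3.6834
Iter 5: z = -3.9955 + -1.7583i, |z|^2 = 19.0558
Escaped at iteration 5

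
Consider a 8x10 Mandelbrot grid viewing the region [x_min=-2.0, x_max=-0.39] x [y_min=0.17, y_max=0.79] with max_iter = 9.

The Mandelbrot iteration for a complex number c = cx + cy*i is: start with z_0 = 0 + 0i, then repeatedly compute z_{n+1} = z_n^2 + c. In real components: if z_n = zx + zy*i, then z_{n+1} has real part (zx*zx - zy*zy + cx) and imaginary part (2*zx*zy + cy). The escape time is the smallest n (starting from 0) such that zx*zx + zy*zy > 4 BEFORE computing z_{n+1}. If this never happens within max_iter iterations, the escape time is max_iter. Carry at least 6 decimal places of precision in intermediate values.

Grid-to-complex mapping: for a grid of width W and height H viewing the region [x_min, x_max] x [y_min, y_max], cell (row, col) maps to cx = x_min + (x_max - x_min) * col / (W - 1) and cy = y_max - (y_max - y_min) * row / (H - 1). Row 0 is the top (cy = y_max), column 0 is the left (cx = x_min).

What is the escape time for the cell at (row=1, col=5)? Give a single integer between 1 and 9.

Answer: 4

Derivation:
z_0 = 0 + 0i, c = -0.8500 + 0.7211i
Iter 1: z = -0.8500 + 0.7211i, |z|^2 = 1.2425
Iter 2: z = -0.6475 + -0.5048i, |z|^2 = 0.6741
Iter 3: z = -0.6855 + 1.3748i, |z|^2 = 2.3600
Iter 4: z = -2.2701 + -1.1639i, |z|^2 = 6.5079
Escaped at iteration 4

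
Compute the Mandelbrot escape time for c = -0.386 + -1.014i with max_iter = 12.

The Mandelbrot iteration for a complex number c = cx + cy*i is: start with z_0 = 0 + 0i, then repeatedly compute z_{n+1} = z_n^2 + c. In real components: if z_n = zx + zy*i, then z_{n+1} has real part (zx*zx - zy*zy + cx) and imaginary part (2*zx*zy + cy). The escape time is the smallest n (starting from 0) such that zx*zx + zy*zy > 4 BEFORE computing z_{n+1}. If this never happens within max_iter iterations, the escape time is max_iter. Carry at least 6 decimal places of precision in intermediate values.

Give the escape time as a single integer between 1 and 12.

z_0 = 0 + 0i, c = -0.3860 + -1.0140i
Iter 1: z = -0.3860 + -1.0140i, |z|^2 = 1.1772
Iter 2: z = -1.2652 + -0.2312i, |z|^2 = 1.6542
Iter 3: z = 1.1613 + -0.4290i, |z|^2 = 1.5326
Iter 4: z = 0.7785 + -2.0104i, |z|^2 = 4.6477
Escaped at iteration 4

Answer: 4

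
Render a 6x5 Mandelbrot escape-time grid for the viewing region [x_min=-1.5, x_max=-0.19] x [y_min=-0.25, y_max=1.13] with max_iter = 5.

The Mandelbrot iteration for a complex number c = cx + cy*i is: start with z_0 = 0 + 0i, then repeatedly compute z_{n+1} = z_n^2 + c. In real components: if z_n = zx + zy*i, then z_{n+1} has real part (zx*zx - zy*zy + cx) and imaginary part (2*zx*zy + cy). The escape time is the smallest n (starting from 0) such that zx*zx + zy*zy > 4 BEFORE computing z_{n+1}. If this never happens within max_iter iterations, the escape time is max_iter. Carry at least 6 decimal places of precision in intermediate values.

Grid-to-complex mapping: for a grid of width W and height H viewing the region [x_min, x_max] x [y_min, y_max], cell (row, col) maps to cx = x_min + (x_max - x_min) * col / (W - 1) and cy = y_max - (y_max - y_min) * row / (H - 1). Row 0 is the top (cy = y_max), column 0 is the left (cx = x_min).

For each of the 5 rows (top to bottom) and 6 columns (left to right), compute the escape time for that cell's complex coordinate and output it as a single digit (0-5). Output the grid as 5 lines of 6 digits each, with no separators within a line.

Answer: 233335
333455
355555
555555
555555

Derivation:
(row=0, col=0): c = -1.5000 + 1.1300i → escape time 2
(row=0, col=1): c = -1.2380 + 1.1300i → escape time 3
(row=0, col=2): c = -0.9760 + 1.1300i → escape time 3
(row=0, col=3): c = -0.7140 + 1.1300i → escape time 3
(row=0, col=4): c = -0.4520 + 1.1300i → escape time 3
(row=0, col=5): c = -0.1900 + 1.1300i → escape time 5
(row=1, col=0): c = -1.5000 + 0.7850i → escape time 3
(row=1, col=1): c = -1.2380 + 0.7850i → escape time 3
(row=1, col=2): c = -0.9760 + 0.7850i → escape time 3
(row=1, col=3): c = -0.7140 + 0.7850i → escape time 4
(row=1, col=4): c = -0.4520 + 0.7850i → escape time 5
(row=1, col=5): c = -0.1900 + 0.7850i → escape time 5
(row=2, col=0): c = -1.5000 + 0.4400i → escape time 3
(row=2, col=1): c = -1.2380 + 0.4400i → escape time 5
(row=2, col=2): c = -0.9760 + 0.4400i → escape time 5
(row=2, col=3): c = -0.7140 + 0.4400i → escape time 5
(row=2, col=4): c = -0.4520 + 0.4400i → escape time 5
(row=2, col=5): c = -0.1900 + 0.4400i → escape time 5
(row=3, col=0): c = -1.5000 + 0.0950i → escape time 5
(row=3, col=1): c = -1.2380 + 0.0950i → escape time 5
(row=3, col=2): c = -0.9760 + 0.0950i → escape time 5
(row=3, col=3): c = -0.7140 + 0.0950i → escape time 5
(row=3, col=4): c = -0.4520 + 0.0950i → escape time 5
(row=3, col=5): c = -0.1900 + 0.0950i → escape time 5
(row=4, col=0): c = -1.5000 + -0.2500i → escape time 5
(row=4, col=1): c = -1.2380 + -0.2500i → escape time 5
(row=4, col=2): c = -0.9760 + -0.2500i → escape time 5
(row=4, col=3): c = -0.7140 + -0.2500i → escape time 5
(row=4, col=4): c = -0.4520 + -0.2500i → escape time 5
(row=4, col=5): c = -0.1900 + -0.2500i → escape time 5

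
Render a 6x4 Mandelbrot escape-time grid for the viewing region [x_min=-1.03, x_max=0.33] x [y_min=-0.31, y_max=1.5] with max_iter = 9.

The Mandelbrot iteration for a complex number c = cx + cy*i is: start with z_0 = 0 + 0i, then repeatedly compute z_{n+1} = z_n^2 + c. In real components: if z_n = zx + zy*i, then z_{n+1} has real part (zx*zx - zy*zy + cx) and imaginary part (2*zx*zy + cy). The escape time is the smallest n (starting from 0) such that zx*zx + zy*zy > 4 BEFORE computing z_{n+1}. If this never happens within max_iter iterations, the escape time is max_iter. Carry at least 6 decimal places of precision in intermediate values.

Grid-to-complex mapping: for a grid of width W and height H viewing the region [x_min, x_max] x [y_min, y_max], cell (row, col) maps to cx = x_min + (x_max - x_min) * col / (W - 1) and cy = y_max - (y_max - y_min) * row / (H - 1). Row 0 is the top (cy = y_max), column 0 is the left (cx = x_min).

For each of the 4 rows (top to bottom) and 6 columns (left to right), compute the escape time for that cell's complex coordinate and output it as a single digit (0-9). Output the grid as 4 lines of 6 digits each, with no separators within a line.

(row=0, col=0): c = -1.0300 + 1.5000i → escape time 2
(row=0, col=1): c = -0.7580 + 1.5000i → escape time 2
(row=0, col=2): c = -0.4860 + 1.5000i → escape time 2
(row=0, col=3): c = -0.2140 + 1.5000i → escape time 2
(row=0, col=4): c = 0.0580 + 1.5000i → escape time 2
(row=0, col=5): c = 0.3300 + 1.5000i → escape time 2
(row=1, col=0): c = -1.0300 + 0.8967i → escape time 3
(row=1, col=1): c = -0.7580 + 0.8967i → escape time 4
(row=1, col=2): c = -0.4860 + 0.8967i → escape time 4
(row=1, col=3): c = -0.2140 + 0.8967i → escape time 9
(row=1, col=4): c = 0.0580 + 0.8967i → escape time 6
(row=1, col=5): c = 0.3300 + 0.8967i → escape time 4
(row=2, col=0): c = -1.0300 + 0.2933i → escape time 9
(row=2, col=1): c = -0.7580 + 0.2933i → escape time 9
(row=2, col=2): c = -0.4860 + 0.2933i → escape time 9
(row=2, col=3): c = -0.2140 + 0.2933i → escape time 9
(row=2, col=4): c = 0.0580 + 0.2933i → escape time 9
(row=2, col=5): c = 0.3300 + 0.2933i → escape time 9
(row=3, col=0): c = -1.0300 + -0.3100i → escape time 9
(row=3, col=1): c = -0.7580 + -0.3100i → escape time 9
(row=3, col=2): c = -0.4860 + -0.3100i → escape time 9
(row=3, col=3): c = -0.2140 + -0.3100i → escape time 9
(row=3, col=4): c = 0.0580 + -0.3100i → escape time 9
(row=3, col=5): c = 0.3300 + -0.3100i → escape time 9

Answer: 222222
344964
999999
999999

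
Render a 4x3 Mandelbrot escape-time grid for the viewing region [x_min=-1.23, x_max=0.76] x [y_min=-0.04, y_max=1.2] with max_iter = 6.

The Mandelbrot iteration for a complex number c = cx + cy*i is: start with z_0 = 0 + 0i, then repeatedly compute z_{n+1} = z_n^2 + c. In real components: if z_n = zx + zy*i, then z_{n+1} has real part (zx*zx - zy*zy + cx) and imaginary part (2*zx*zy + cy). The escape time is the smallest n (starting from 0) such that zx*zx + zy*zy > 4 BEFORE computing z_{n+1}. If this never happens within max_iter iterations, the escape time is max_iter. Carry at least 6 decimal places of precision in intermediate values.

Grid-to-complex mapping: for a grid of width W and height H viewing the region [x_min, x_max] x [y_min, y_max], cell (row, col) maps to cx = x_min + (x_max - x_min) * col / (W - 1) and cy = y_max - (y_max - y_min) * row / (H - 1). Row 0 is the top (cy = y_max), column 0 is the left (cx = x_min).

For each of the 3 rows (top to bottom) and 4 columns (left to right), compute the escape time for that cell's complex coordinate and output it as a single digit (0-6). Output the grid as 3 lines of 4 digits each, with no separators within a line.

Answer: 2332
3663
6663

Derivation:
(row=0, col=0): c = -1.2300 + 1.2000i → escape time 2
(row=0, col=1): c = -0.5667 + 1.2000i → escape time 3
(row=0, col=2): c = 0.0967 + 1.2000i → escape time 3
(row=0, col=3): c = 0.7600 + 1.2000i → escape time 2
(row=1, col=0): c = -1.2300 + 0.5800i → escape time 3
(row=1, col=1): c = -0.5667 + 0.5800i → escape time 6
(row=1, col=2): c = 0.0967 + 0.5800i → escape time 6
(row=1, col=3): c = 0.7600 + 0.5800i → escape time 3
(row=2, col=0): c = -1.2300 + -0.0400i → escape time 6
(row=2, col=1): c = -0.5667 + -0.0400i → escape time 6
(row=2, col=2): c = 0.0967 + -0.0400i → escape time 6
(row=2, col=3): c = 0.7600 + -0.0400i → escape time 3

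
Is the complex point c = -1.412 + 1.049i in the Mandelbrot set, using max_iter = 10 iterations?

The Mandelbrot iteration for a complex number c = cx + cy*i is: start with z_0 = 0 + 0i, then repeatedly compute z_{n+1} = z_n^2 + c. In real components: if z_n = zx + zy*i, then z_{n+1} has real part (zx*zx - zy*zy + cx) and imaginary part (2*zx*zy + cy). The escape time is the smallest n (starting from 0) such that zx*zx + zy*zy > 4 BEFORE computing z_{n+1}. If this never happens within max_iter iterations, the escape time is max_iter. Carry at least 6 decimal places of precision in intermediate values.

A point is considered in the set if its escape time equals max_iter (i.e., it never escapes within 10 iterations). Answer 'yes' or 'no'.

Answer: no

Derivation:
z_0 = 0 + 0i, c = -1.4120 + 1.0490i
Iter 1: z = -1.4120 + 1.0490i, |z|^2 = 3.0941
Iter 2: z = -0.5187 + -1.9134i, |z|^2 = 3.9300
Iter 3: z = -4.8040 + 3.0338i, |z|^2 = 32.2822
Escaped at iteration 3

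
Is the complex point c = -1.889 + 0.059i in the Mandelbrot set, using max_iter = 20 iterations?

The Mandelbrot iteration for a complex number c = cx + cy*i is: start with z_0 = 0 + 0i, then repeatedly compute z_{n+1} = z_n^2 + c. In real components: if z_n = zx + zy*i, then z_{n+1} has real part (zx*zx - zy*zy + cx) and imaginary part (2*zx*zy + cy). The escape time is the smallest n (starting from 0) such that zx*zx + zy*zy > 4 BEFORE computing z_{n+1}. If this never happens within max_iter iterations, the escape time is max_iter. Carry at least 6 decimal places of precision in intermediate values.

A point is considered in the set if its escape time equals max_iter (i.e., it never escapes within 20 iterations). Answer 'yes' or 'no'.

z_0 = 0 + 0i, c = -1.8890 + 0.0590i
Iter 1: z = -1.8890 + 0.0590i, |z|^2 = 3.5718
Iter 2: z = 1.6758 + -0.1639i, |z|^2 = 2.8353
Iter 3: z = 0.8926 + -0.4903i, |z|^2 = 1.0371
Iter 4: z = -1.3327 + -0.8163i, |z|^2 = 2.4426
Iter 5: z = -0.7792 + 2.2350i, |z|^2 = 5.6022
Escaped at iteration 5

Answer: no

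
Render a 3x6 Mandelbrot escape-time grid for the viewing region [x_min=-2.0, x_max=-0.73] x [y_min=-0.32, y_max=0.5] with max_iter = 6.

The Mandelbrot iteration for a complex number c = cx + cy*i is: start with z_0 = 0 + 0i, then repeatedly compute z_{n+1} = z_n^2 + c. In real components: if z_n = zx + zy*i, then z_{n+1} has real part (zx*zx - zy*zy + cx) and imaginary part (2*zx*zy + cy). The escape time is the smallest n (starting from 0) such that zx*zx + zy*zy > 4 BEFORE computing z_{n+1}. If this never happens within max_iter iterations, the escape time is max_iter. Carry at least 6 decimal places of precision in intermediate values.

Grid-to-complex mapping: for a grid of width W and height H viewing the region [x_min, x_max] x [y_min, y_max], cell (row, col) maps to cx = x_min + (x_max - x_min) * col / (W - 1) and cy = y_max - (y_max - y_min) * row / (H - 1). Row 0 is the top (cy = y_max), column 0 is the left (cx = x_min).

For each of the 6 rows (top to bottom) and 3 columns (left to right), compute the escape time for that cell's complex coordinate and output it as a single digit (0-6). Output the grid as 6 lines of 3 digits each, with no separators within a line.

(row=0, col=0): c = -2.0000 + 0.5000i → escape time 1
(row=0, col=1): c = -1.3650 + 0.5000i → escape time 3
(row=0, col=2): c = -0.7300 + 0.5000i → escape time 6
(row=1, col=0): c = -2.0000 + 0.3360i → escape time 1
(row=1, col=1): c = -1.3650 + 0.3360i → escape time 6
(row=1, col=2): c = -0.7300 + 0.3360i → escape time 6
(row=2, col=0): c = -2.0000 + 0.1720i → escape time 1
(row=2, col=1): c = -1.3650 + 0.1720i → escape time 6
(row=2, col=2): c = -0.7300 + 0.1720i → escape time 6
(row=3, col=0): c = -2.0000 + 0.0080i → escape time 1
(row=3, col=1): c = -1.3650 + 0.0080i → escape time 6
(row=3, col=2): c = -0.7300 + 0.0080i → escape time 6
(row=4, col=0): c = -2.0000 + -0.1560i → escape time 1
(row=4, col=1): c = -1.3650 + -0.1560i → escape time 6
(row=4, col=2): c = -0.7300 + -0.1560i → escape time 6
(row=5, col=0): c = -2.0000 + -0.3200i → escape time 1
(row=5, col=1): c = -1.3650 + -0.3200i → escape time 6
(row=5, col=2): c = -0.7300 + -0.3200i → escape time 6

Answer: 136
166
166
166
166
166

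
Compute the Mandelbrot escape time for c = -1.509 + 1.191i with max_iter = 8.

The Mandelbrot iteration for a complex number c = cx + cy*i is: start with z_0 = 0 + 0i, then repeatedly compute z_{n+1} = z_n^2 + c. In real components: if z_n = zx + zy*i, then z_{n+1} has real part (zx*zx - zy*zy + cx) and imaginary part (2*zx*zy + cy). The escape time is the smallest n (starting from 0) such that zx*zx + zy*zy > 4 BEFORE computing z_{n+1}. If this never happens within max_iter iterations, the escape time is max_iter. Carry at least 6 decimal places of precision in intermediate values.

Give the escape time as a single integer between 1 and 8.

z_0 = 0 + 0i, c = -1.5090 + 1.1910i
Iter 1: z = -1.5090 + 1.1910i, |z|^2 = 3.6956
Iter 2: z = -0.6504 + -2.4034i, |z|^2 = 6.1995
Escaped at iteration 2

Answer: 2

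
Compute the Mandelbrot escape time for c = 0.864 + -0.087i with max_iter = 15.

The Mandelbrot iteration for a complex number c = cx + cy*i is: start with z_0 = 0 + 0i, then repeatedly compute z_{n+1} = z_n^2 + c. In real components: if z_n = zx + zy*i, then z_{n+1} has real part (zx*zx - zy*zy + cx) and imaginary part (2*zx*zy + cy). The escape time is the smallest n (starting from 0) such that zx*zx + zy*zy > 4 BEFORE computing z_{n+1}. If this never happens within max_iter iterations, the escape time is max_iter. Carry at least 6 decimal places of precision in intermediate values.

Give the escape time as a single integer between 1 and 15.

Answer: 3

Derivation:
z_0 = 0 + 0i, c = 0.8640 + -0.0870i
Iter 1: z = 0.8640 + -0.0870i, |z|^2 = 0.7541
Iter 2: z = 1.6029 + -0.2373i, |z|^2 = 2.6257
Iter 3: z = 3.3770 + -0.8479i, |z|^2 = 12.1233
Escaped at iteration 3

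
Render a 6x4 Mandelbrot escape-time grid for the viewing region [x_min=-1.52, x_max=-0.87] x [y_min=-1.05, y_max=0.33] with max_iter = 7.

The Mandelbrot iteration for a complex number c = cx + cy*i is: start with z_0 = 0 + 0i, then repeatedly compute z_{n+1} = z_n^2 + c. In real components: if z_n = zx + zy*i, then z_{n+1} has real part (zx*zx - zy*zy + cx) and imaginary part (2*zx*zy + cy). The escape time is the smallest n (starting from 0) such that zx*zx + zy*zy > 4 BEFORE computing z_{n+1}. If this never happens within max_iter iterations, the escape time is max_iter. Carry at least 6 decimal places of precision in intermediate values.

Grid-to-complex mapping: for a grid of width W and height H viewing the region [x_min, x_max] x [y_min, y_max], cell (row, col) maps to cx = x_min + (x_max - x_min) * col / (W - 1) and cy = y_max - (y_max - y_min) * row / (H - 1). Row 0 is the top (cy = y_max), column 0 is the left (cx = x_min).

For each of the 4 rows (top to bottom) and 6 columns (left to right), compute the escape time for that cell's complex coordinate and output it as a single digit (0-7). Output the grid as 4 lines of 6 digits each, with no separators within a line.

Answer: 457777
677777
333455
233333

Derivation:
(row=0, col=0): c = -1.5200 + 0.3300i → escape time 4
(row=0, col=1): c = -1.3900 + 0.3300i → escape time 5
(row=0, col=2): c = -1.2600 + 0.3300i → escape time 7
(row=0, col=3): c = -1.1300 + 0.3300i → escape time 7
(row=0, col=4): c = -1.0000 + 0.3300i → escape time 7
(row=0, col=5): c = -0.8700 + 0.3300i → escape time 7
(row=1, col=0): c = -1.5200 + -0.1300i → escape time 6
(row=1, col=1): c = -1.3900 + -0.1300i → escape time 7
(row=1, col=2): c = -1.2600 + -0.1300i → escape time 7
(row=1, col=3): c = -1.1300 + -0.1300i → escape time 7
(row=1, col=4): c = -1.0000 + -0.1300i → escape time 7
(row=1, col=5): c = -0.8700 + -0.1300i → escape time 7
(row=2, col=0): c = -1.5200 + -0.5900i → escape time 3
(row=2, col=1): c = -1.3900 + -0.5900i → escape time 3
(row=2, col=2): c = -1.2600 + -0.5900i → escape time 3
(row=2, col=3): c = -1.1300 + -0.5900i → escape time 4
(row=2, col=4): c = -1.0000 + -0.5900i → escape time 5
(row=2, col=5): c = -0.8700 + -0.5900i → escape time 5
(row=3, col=0): c = -1.5200 + -1.0500i → escape time 2
(row=3, col=1): c = -1.3900 + -1.0500i → escape time 3
(row=3, col=2): c = -1.2600 + -1.0500i → escape time 3
(row=3, col=3): c = -1.1300 + -1.0500i → escape time 3
(row=3, col=4): c = -1.0000 + -1.0500i → escape time 3
(row=3, col=5): c = -0.8700 + -1.0500i → escape time 3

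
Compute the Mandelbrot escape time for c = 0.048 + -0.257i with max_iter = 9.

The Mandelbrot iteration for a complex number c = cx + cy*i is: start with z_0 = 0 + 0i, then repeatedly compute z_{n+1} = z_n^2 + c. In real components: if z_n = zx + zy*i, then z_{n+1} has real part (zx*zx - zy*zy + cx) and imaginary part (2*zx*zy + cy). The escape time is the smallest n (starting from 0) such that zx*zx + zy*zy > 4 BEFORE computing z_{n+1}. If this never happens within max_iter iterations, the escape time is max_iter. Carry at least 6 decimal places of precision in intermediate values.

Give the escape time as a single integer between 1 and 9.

Answer: 9

Derivation:
z_0 = 0 + 0i, c = 0.0480 + -0.2570i
Iter 1: z = 0.0480 + -0.2570i, |z|^2 = 0.0684
Iter 2: z = -0.0157 + -0.2817i, |z|^2 = 0.0796
Iter 3: z = -0.0311 + -0.2481i, |z|^2 = 0.0625
Iter 4: z = -0.0126 + -0.2416i, |z|^2 = 0.0585
Iter 5: z = -0.0102 + -0.2509i, |z|^2 = 0.0631
Iter 6: z = -0.0149 + -0.2519i, |z|^2 = 0.0637
Iter 7: z = -0.0152 + -0.2495i, |z|^2 = 0.0625
Iter 8: z = -0.0140 + -0.2494i, |z|^2 = 0.0624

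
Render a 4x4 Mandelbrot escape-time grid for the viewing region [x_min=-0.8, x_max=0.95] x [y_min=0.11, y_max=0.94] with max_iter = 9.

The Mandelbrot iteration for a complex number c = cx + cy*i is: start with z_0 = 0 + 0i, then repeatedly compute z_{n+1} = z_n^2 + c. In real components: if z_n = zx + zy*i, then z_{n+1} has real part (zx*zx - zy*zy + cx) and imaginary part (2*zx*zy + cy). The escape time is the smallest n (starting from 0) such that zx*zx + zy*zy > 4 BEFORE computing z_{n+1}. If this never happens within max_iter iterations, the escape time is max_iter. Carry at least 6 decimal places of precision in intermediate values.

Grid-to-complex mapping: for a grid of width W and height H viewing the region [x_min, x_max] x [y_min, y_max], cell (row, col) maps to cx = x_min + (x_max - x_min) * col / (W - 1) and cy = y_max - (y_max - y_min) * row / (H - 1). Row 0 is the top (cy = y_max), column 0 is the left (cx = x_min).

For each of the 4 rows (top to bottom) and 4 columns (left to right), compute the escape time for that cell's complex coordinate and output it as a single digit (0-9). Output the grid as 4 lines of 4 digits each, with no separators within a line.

Answer: 3732
5992
8992
9993

Derivation:
(row=0, col=0): c = -0.8000 + 0.9400i → escape time 3
(row=0, col=1): c = -0.2167 + 0.9400i → escape time 7
(row=0, col=2): c = 0.3667 + 0.9400i → escape time 3
(row=0, col=3): c = 0.9500 + 0.9400i → escape time 2
(row=1, col=0): c = -0.8000 + 0.6633i → escape time 5
(row=1, col=1): c = -0.2167 + 0.6633i → escape time 9
(row=1, col=2): c = 0.3667 + 0.6633i → escape time 9
(row=1, col=3): c = 0.9500 + 0.6633i → escape time 2
(row=2, col=0): c = -0.8000 + 0.3867i → escape time 8
(row=2, col=1): c = -0.2167 + 0.3867i → escape time 9
(row=2, col=2): c = 0.3667 + 0.3867i → escape time 9
(row=2, col=3): c = 0.9500 + 0.3867i → escape time 2
(row=3, col=0): c = -0.8000 + 0.1100i → escape time 9
(row=3, col=1): c = -0.2167 + 0.1100i → escape time 9
(row=3, col=2): c = 0.3667 + 0.1100i → escape time 9
(row=3, col=3): c = 0.9500 + 0.1100i → escape time 3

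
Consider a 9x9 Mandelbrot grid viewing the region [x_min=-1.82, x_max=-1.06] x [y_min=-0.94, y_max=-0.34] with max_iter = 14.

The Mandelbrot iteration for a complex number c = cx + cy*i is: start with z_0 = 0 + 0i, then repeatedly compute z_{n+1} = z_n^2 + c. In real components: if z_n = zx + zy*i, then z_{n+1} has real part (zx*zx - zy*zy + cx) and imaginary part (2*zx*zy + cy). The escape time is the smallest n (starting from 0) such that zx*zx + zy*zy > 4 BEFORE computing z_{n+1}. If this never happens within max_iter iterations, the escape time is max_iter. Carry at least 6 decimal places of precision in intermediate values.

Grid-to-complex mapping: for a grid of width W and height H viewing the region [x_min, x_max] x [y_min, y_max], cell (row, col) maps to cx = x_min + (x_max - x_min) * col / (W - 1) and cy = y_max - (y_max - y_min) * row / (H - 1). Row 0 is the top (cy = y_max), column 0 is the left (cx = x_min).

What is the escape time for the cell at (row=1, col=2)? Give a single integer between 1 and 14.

Answer: 3

Derivation:
z_0 = 0 + 0i, c = -1.6300 + -0.4150i
Iter 1: z = -1.6300 + -0.4150i, |z|^2 = 2.8291
Iter 2: z = 0.8547 + 0.9379i, |z|^2 = 1.6101
Iter 3: z = -1.7792 + 1.1882i, |z|^2 = 4.5773
Escaped at iteration 3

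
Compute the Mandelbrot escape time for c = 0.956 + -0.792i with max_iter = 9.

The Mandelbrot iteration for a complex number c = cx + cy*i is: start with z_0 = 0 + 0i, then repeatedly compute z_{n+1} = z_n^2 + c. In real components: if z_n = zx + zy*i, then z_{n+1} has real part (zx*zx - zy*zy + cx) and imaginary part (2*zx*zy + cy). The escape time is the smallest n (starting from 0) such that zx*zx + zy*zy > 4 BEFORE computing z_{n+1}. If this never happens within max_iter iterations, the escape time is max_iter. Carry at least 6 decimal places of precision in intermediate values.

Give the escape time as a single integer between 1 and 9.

z_0 = 0 + 0i, c = 0.9560 + -0.7920i
Iter 1: z = 0.9560 + -0.7920i, |z|^2 = 1.5412
Iter 2: z = 1.2427 + -2.3063i, |z|^2 = 6.8633
Escaped at iteration 2

Answer: 2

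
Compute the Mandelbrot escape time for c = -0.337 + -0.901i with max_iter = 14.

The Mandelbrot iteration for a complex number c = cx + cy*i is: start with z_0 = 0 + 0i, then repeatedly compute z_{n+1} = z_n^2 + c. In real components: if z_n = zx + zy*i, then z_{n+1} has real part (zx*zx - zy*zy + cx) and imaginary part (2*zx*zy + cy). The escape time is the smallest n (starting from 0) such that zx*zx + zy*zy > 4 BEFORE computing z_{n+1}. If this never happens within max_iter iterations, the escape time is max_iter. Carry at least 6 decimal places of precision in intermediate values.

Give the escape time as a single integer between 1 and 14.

Answer: 5

Derivation:
z_0 = 0 + 0i, c = -0.3370 + -0.9010i
Iter 1: z = -0.3370 + -0.9010i, |z|^2 = 0.9254
Iter 2: z = -1.0352 + -0.2937i, |z|^2 = 1.1580
Iter 3: z = 0.6484 + -0.2929i, |z|^2 = 0.5062
Iter 4: z = -0.0023 + -1.2808i, |z|^2 = 1.6404
Iter 5: z = -1.9774 + -0.8951i, |z|^2 = 4.7114
Escaped at iteration 5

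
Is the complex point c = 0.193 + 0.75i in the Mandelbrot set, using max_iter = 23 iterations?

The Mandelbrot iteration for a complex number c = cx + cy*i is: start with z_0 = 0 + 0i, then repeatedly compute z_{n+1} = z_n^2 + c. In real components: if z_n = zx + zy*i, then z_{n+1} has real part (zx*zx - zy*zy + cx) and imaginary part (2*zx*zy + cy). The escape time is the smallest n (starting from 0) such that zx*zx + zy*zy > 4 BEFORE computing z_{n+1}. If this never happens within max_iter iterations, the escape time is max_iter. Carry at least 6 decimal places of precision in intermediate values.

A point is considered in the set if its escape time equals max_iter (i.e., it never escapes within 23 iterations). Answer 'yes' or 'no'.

Answer: no

Derivation:
z_0 = 0 + 0i, c = 0.1930 + 0.7500i
Iter 1: z = 0.1930 + 0.7500i, |z|^2 = 0.5997
Iter 2: z = -0.3323 + 1.0395i, |z|^2 = 1.1910
Iter 3: z = -0.7772 + 0.0593i, |z|^2 = 0.6075
Iter 4: z = 0.7935 + 0.6579i, |z|^2 = 1.0625
Iter 5: z = 0.3898 + 1.7941i, |z|^2 = 3.3706
Iter 6: z = -2.8738 + 2.1486i, |z|^2 = 12.8749
Escaped at iteration 6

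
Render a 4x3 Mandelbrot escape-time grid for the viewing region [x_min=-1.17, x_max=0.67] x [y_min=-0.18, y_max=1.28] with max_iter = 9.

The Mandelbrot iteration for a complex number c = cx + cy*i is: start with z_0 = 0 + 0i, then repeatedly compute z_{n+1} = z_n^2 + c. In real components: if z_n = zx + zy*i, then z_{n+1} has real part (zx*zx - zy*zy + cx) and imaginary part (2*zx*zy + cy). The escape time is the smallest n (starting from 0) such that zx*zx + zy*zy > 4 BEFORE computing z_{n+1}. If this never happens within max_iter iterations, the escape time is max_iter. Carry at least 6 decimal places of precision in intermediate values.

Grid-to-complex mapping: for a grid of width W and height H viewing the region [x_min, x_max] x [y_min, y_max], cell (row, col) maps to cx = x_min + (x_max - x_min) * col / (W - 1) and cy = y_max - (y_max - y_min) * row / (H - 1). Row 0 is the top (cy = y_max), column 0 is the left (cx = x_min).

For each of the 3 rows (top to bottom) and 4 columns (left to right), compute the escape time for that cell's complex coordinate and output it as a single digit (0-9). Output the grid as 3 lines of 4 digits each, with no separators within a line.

Answer: 2322
4993
9994

Derivation:
(row=0, col=0): c = -1.1700 + 1.2800i → escape time 2
(row=0, col=1): c = -0.5567 + 1.2800i → escape time 3
(row=0, col=2): c = 0.0567 + 1.2800i → escape time 2
(row=0, col=3): c = 0.6700 + 1.2800i → escape time 2
(row=1, col=0): c = -1.1700 + 0.5500i → escape time 4
(row=1, col=1): c = -0.5567 + 0.5500i → escape time 9
(row=1, col=2): c = 0.0567 + 0.5500i → escape time 9
(row=1, col=3): c = 0.6700 + 0.5500i → escape time 3
(row=2, col=0): c = -1.1700 + -0.1800i → escape time 9
(row=2, col=1): c = -0.5567 + -0.1800i → escape time 9
(row=2, col=2): c = 0.0567 + -0.1800i → escape time 9
(row=2, col=3): c = 0.6700 + -0.1800i → escape time 4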